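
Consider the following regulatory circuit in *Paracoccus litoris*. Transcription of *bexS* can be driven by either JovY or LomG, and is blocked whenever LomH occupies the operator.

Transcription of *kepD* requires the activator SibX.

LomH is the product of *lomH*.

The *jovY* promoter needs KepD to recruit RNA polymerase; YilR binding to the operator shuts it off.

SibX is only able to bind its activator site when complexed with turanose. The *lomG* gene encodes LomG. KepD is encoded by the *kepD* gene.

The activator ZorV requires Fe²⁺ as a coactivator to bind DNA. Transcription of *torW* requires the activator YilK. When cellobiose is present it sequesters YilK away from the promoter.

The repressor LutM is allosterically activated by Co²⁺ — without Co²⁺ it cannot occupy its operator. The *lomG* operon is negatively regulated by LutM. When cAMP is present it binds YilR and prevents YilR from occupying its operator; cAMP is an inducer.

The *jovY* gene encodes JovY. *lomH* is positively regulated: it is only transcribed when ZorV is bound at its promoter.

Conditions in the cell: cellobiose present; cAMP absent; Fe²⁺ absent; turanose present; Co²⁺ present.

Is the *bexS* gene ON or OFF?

Fe²⁺ is absent, so ZorV is inactive.
Required activator ZorV is absent, so *lomH* is not transcribed.
So LomH is not produced.
Turanose is present, so SibX is active.
No repressor is bound and SibX is active, so *kepD* is transcribed.
So KepD is produced and active.
cAMP is absent, so YilR is active.
With repressor YilR bound, *jovY* is not transcribed.
So JovY is not produced.
Co²⁺ is present, so LutM is active.
With repressor LutM bound, *lomG* is not transcribed.
So LomG is not produced.
No activator is available at the *bexS* promoter, so *bexS* is not transcribed.

OFF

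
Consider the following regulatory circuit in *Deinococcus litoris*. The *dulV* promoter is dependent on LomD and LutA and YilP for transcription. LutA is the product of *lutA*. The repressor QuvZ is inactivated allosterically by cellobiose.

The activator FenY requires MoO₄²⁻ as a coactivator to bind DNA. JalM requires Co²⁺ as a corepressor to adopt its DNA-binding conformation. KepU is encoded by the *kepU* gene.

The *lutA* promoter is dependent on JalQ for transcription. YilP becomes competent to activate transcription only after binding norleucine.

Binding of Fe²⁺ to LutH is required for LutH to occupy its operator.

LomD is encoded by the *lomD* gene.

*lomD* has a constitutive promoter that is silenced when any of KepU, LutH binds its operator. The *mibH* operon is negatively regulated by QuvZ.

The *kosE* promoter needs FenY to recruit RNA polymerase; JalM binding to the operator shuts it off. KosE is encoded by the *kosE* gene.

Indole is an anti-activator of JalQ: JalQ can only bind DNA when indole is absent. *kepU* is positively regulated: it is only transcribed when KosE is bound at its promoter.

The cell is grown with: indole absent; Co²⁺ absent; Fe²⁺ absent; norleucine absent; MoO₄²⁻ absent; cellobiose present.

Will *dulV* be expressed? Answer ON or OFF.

OFF

MoO₄²⁻ is absent, so FenY is inactive.
Co²⁺ is absent, so JalM is inactive.
Required activator FenY is absent, so *kosE* is not transcribed.
So KosE is not produced.
Required activator KosE is absent, so *kepU* is not transcribed.
So KepU is not produced.
Fe²⁺ is absent, so LutH is inactive.
With no repressor bound, *lomD* is transcribed.
So LomD is produced and active.
Indole is absent, so JalQ is active.
No repressor is bound and JalQ is active, so *lutA* is transcribed.
So LutA is produced and active.
Norleucine is absent, so YilP is inactive.
Required activator YilP is absent, so *dulV* is not transcribed.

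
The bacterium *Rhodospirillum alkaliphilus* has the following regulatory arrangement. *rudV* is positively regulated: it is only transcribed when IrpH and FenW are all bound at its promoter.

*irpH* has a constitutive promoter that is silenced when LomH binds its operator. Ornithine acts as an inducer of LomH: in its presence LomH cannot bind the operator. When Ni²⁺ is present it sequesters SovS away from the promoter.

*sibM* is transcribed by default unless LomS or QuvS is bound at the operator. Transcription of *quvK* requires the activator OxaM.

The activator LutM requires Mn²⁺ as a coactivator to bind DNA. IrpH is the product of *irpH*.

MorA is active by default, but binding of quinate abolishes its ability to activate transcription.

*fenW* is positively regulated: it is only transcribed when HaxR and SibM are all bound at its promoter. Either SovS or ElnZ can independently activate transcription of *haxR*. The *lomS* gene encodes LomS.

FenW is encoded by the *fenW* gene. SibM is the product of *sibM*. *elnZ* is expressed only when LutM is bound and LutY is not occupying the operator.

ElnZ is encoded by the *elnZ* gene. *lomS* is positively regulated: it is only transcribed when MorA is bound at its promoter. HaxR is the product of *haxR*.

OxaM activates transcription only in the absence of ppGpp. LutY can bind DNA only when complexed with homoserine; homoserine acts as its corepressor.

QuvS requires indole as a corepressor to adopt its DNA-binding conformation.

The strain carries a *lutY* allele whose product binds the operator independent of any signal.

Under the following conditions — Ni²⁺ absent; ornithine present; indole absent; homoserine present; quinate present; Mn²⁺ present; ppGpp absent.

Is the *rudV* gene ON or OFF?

Ornithine is present, so LomH is inactive.
With no repressor bound, *irpH* is transcribed.
So IrpH is produced and active.
Ni²⁺ is absent, so SovS is active.
Mn²⁺ is present, so LutM is active.
LutY is constitutively active in this strain.
With repressor LutY bound, *elnZ* is not transcribed.
So ElnZ is not produced.
Activator SovS is present, so *haxR* is transcribed.
So HaxR is produced and active.
Quinate is present, so MorA is inactive.
Required activator MorA is absent, so *lomS* is not transcribed.
So LomS is not produced.
Indole is absent, so QuvS is inactive.
With no repressor bound, *sibM* is transcribed.
So SibM is produced and active.
No repressor is bound and HaxR and SibM are active, so *fenW* is transcribed.
So FenW is produced and active.
No repressor is bound and IrpH and FenW are active, so *rudV* is transcribed.

ON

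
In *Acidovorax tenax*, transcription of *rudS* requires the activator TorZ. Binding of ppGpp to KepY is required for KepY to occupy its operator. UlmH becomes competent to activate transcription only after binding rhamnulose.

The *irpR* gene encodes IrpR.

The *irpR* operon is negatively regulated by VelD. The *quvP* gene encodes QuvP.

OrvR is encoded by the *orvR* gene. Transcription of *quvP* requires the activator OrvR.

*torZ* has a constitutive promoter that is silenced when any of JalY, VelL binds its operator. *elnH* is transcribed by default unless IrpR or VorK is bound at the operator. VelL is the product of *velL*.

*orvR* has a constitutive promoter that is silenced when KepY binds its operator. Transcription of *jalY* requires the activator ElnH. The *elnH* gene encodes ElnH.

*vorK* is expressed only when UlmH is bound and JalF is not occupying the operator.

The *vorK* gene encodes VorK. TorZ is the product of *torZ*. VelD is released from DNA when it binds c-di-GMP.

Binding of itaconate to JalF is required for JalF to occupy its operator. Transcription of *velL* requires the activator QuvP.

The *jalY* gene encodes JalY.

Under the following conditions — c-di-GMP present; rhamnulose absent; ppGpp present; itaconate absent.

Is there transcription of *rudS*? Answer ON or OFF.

c-di-GMP is present, so VelD is inactive.
With no repressor bound, *irpR* is transcribed.
So IrpR is produced and active.
Rhamnulose is absent, so UlmH is inactive.
Itaconate is absent, so JalF is inactive.
Required activator UlmH is absent, so *vorK* is not transcribed.
So VorK is not produced.
With repressor IrpR bound, *elnH* is not transcribed.
So ElnH is not produced.
Required activator ElnH is absent, so *jalY* is not transcribed.
So JalY is not produced.
ppGpp is present, so KepY is active.
With repressor KepY bound, *orvR* is not transcribed.
So OrvR is not produced.
Required activator OrvR is absent, so *quvP* is not transcribed.
So QuvP is not produced.
Required activator QuvP is absent, so *velL* is not transcribed.
So VelL is not produced.
With no repressor bound, *torZ* is transcribed.
So TorZ is produced and active.
No repressor is bound and TorZ is active, so *rudS* is transcribed.

ON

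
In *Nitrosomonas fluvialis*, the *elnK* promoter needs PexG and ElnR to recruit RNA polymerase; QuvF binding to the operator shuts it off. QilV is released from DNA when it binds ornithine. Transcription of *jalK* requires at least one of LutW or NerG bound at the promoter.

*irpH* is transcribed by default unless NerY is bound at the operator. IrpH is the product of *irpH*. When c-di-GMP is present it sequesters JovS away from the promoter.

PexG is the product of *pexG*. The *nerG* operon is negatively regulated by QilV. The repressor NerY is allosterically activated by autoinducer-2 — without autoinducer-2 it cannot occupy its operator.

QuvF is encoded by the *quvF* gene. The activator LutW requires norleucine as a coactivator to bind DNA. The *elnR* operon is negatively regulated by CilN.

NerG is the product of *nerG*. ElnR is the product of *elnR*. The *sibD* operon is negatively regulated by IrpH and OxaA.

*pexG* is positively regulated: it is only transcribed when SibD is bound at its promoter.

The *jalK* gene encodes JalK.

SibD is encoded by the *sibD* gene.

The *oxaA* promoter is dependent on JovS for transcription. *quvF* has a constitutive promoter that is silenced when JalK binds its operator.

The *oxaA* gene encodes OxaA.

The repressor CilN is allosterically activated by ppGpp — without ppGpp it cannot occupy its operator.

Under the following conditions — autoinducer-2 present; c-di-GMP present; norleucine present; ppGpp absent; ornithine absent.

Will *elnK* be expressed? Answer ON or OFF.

ON

Norleucine is present, so LutW is active.
Ornithine is absent, so QilV is active.
With repressor QilV bound, *nerG* is not transcribed.
So NerG is not produced.
Activator LutW is present, so *jalK* is transcribed.
So JalK is produced and active.
With repressor JalK bound, *quvF* is not transcribed.
So QuvF is not produced.
Autoinducer-2 is present, so NerY is active.
With repressor NerY bound, *irpH* is not transcribed.
So IrpH is not produced.
c-di-GMP is present, so JovS is inactive.
Required activator JovS is absent, so *oxaA* is not transcribed.
So OxaA is not produced.
With no repressor bound, *sibD* is transcribed.
So SibD is produced and active.
No repressor is bound and SibD is active, so *pexG* is transcribed.
So PexG is produced and active.
ppGpp is absent, so CilN is inactive.
With no repressor bound, *elnR* is transcribed.
So ElnR is produced and active.
No repressor is bound and PexG and ElnR are active, so *elnK* is transcribed.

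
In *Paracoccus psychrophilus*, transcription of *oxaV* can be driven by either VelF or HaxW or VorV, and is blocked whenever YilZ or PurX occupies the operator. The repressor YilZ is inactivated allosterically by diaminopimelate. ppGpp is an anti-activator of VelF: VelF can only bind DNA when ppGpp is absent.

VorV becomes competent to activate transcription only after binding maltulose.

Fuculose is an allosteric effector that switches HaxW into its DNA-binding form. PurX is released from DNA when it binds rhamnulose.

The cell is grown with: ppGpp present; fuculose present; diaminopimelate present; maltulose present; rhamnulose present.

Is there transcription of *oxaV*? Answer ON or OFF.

ON

ppGpp is present, so VelF is inactive.
Fuculose is present, so HaxW is active.
Diaminopimelate is present, so YilZ is inactive.
Maltulose is present, so VorV is active.
Rhamnulose is present, so PurX is inactive.
Activator HaxW is present, so *oxaV* is transcribed.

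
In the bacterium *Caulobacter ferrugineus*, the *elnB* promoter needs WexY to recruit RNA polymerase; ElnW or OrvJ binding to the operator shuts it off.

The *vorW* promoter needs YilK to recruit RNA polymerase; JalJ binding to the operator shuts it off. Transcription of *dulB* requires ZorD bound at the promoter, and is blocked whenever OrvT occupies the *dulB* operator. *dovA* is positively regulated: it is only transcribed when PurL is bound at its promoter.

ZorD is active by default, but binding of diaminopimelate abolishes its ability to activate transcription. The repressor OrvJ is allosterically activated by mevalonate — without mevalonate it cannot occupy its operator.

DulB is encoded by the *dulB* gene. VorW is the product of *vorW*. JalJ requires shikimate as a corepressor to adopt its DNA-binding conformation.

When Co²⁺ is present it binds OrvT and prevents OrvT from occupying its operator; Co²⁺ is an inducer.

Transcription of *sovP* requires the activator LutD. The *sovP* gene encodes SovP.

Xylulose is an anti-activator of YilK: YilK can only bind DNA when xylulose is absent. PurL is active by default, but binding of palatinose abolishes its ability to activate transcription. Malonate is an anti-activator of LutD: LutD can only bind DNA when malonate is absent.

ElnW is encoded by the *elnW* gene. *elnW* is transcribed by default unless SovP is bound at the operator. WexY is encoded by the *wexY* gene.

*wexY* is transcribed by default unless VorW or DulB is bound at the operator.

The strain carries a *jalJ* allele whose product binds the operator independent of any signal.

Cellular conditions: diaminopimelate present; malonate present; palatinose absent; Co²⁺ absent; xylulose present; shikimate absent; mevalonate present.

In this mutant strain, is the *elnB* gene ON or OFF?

OFF

Malonate is present, so LutD is inactive.
Required activator LutD is absent, so *sovP* is not transcribed.
So SovP is not produced.
With no repressor bound, *elnW* is transcribed.
So ElnW is produced and active.
Mevalonate is present, so OrvJ is active.
JalJ is constitutively active in this strain.
Xylulose is present, so YilK is inactive.
With repressor JalJ bound, *vorW* is not transcribed.
So VorW is not produced.
Co²⁺ is absent, so OrvT is active.
Diaminopimelate is present, so ZorD is inactive.
With repressor OrvT bound, *dulB* is not transcribed.
So DulB is not produced.
With no repressor bound, *wexY* is transcribed.
So WexY is produced and active.
With repressor ElnW bound, *elnB* is not transcribed.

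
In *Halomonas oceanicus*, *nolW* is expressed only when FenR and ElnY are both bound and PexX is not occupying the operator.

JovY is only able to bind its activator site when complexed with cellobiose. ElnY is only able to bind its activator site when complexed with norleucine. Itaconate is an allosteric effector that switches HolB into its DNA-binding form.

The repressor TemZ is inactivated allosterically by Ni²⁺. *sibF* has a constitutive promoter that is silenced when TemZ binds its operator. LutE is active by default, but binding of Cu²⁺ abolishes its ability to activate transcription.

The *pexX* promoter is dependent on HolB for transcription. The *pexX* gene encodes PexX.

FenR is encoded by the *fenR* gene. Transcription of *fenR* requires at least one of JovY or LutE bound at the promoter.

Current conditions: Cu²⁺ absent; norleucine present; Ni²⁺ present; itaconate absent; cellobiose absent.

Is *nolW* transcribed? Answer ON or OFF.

Cellobiose is absent, so JovY is inactive.
Cu²⁺ is absent, so LutE is active.
Activator LutE is present, so *fenR* is transcribed.
So FenR is produced and active.
Itaconate is absent, so HolB is inactive.
Required activator HolB is absent, so *pexX* is not transcribed.
So PexX is not produced.
Norleucine is present, so ElnY is active.
No repressor is bound and FenR and ElnY are active, so *nolW* is transcribed.

ON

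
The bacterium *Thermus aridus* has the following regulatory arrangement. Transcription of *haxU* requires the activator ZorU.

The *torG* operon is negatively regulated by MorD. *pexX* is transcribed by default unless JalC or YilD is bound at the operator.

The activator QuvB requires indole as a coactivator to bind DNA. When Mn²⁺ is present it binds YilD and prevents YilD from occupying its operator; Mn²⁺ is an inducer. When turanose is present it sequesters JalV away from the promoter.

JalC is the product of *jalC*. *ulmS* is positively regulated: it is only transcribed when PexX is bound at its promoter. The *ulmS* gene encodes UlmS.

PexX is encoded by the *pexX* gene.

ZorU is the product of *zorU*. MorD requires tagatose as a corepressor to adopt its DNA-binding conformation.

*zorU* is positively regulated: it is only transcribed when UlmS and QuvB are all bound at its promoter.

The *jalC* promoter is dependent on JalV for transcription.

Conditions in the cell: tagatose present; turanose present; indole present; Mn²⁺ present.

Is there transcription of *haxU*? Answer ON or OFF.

Turanose is present, so JalV is inactive.
Required activator JalV is absent, so *jalC* is not transcribed.
So JalC is not produced.
Mn²⁺ is present, so YilD is inactive.
With no repressor bound, *pexX* is transcribed.
So PexX is produced and active.
No repressor is bound and PexX is active, so *ulmS* is transcribed.
So UlmS is produced and active.
Indole is present, so QuvB is active.
No repressor is bound and UlmS and QuvB are active, so *zorU* is transcribed.
So ZorU is produced and active.
No repressor is bound and ZorU is active, so *haxU* is transcribed.

ON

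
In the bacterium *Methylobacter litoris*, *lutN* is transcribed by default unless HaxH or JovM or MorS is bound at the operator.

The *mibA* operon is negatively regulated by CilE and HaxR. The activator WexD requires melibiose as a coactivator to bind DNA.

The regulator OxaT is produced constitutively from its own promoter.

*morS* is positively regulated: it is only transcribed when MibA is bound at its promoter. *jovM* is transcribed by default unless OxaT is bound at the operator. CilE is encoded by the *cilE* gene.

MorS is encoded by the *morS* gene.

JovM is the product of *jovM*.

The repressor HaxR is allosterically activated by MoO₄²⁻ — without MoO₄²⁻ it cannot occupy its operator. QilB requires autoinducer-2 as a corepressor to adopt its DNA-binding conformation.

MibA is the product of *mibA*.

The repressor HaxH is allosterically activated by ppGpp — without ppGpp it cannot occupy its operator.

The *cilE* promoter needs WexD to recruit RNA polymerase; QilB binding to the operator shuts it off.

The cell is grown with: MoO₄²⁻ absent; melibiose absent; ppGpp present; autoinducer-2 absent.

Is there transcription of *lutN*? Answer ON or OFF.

OFF

ppGpp is present, so HaxH is active.
OxaT is produced constitutively and is active.
With repressor OxaT bound, *jovM* is not transcribed.
So JovM is not produced.
Autoinducer-2 is absent, so QilB is inactive.
Melibiose is absent, so WexD is inactive.
Required activator WexD is absent, so *cilE* is not transcribed.
So CilE is not produced.
MoO₄²⁻ is absent, so HaxR is inactive.
With no repressor bound, *mibA* is transcribed.
So MibA is produced and active.
No repressor is bound and MibA is active, so *morS* is transcribed.
So MorS is produced and active.
With repressor HaxH bound, *lutN* is not transcribed.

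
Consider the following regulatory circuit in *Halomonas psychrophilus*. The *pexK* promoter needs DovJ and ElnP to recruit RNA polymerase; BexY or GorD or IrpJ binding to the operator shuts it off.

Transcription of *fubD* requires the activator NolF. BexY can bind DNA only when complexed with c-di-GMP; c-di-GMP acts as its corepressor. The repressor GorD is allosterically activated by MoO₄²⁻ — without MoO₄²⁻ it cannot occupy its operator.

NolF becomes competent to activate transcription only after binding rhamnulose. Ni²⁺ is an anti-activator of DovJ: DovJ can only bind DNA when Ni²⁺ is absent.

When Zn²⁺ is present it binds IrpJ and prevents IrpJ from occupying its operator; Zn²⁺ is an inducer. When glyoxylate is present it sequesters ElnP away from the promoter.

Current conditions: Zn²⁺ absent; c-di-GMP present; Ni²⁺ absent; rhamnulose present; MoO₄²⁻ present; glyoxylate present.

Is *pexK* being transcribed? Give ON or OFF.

Ni²⁺ is absent, so DovJ is active.
c-di-GMP is present, so BexY is active.
MoO₄²⁻ is present, so GorD is active.
Glyoxylate is present, so ElnP is inactive.
Zn²⁺ is absent, so IrpJ is active.
With repressor BexY bound, *pexK* is not transcribed.

OFF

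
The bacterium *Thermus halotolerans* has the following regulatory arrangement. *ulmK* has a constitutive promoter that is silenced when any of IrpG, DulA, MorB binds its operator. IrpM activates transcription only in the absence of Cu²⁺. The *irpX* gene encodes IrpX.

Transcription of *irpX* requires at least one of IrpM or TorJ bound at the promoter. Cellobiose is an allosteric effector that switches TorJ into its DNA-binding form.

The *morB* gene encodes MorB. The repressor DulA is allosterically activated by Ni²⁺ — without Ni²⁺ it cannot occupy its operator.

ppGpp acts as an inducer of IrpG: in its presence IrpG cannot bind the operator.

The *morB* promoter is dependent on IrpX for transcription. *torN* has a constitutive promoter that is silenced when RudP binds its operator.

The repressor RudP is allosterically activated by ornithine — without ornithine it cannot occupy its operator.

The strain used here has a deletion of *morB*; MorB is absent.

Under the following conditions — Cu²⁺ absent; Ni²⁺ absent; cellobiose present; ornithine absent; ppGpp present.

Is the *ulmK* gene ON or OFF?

ppGpp is present, so IrpG is inactive.
Ni²⁺ is absent, so DulA is inactive.
MorB is non-functional in this strain, so it has no effect.
With no repressor bound, *ulmK* is transcribed.

ON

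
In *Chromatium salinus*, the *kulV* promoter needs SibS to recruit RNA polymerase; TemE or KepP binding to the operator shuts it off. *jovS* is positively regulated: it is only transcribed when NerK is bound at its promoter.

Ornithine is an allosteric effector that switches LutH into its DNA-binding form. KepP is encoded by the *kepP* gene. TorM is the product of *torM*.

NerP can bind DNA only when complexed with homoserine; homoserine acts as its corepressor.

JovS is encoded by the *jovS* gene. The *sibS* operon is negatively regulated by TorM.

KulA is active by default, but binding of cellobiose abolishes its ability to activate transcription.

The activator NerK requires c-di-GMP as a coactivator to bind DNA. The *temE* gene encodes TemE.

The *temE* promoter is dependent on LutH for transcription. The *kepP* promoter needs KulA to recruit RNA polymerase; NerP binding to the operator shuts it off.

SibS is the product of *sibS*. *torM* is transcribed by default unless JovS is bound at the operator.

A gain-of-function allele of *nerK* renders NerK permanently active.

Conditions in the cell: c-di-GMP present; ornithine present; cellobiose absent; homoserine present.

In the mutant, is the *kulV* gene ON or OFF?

OFF

Ornithine is present, so LutH is active.
No repressor is bound and LutH is active, so *temE* is transcribed.
So TemE is produced and active.
Homoserine is present, so NerP is active.
Cellobiose is absent, so KulA is active.
With repressor NerP bound, *kepP* is not transcribed.
So KepP is not produced.
NerK is constitutively active in this strain.
No repressor is bound and NerK is active, so *jovS* is transcribed.
So JovS is produced and active.
With repressor JovS bound, *torM* is not transcribed.
So TorM is not produced.
With no repressor bound, *sibS* is transcribed.
So SibS is produced and active.
With repressor TemE bound, *kulV* is not transcribed.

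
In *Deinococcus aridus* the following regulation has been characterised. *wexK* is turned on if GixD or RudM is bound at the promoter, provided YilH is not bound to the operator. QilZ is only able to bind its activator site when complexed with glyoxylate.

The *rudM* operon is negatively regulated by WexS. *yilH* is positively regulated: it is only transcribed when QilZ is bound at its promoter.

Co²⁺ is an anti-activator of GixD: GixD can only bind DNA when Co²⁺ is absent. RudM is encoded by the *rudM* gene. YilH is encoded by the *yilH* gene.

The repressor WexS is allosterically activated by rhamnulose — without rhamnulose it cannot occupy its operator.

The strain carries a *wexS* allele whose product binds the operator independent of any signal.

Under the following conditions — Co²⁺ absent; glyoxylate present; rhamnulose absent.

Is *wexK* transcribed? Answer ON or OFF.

Co²⁺ is absent, so GixD is active.
WexS is constitutively active in this strain.
With repressor WexS bound, *rudM* is not transcribed.
So RudM is not produced.
Glyoxylate is present, so QilZ is active.
No repressor is bound and QilZ is active, so *yilH* is transcribed.
So YilH is produced and active.
With repressor YilH bound, *wexK* is not transcribed.

OFF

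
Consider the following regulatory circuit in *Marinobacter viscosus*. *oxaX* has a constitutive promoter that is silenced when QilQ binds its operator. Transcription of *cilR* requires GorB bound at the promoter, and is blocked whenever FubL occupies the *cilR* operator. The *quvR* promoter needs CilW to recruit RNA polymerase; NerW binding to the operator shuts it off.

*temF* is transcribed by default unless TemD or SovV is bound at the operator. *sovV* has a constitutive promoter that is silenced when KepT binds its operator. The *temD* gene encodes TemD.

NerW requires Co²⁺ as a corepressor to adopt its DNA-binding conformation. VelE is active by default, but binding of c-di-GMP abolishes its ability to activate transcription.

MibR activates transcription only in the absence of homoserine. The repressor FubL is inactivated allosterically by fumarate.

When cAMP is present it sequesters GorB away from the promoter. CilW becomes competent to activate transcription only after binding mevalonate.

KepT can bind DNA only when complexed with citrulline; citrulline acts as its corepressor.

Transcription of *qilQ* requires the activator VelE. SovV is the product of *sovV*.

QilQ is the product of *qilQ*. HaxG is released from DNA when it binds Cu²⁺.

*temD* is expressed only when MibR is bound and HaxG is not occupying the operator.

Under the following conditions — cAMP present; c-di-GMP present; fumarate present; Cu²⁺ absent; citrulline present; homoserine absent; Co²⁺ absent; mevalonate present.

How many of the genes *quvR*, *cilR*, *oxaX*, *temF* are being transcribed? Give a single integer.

3

Mevalonate is present, so CilW is active.
Co²⁺ is absent, so NerW is inactive.
No repressor is bound and CilW is active, so *quvR* is transcribed.
→ *quvR* is ON.
Fumarate is present, so FubL is inactive.
cAMP is present, so GorB is inactive.
Required activator GorB is absent, so *cilR* is not transcribed.
→ *cilR* is OFF.
c-di-GMP is present, so VelE is inactive.
Required activator VelE is absent, so *qilQ* is not transcribed.
So QilQ is not produced.
With no repressor bound, *oxaX* is transcribed.
→ *oxaX* is ON.
Cu²⁺ is absent, so HaxG is active.
Homoserine is absent, so MibR is active.
With repressor HaxG bound, *temD* is not transcribed.
So TemD is not produced.
Citrulline is present, so KepT is active.
With repressor KepT bound, *sovV* is not transcribed.
So SovV is not produced.
With no repressor bound, *temF* is transcribed.
→ *temF* is ON.
3 of the 4 genes are transcribed.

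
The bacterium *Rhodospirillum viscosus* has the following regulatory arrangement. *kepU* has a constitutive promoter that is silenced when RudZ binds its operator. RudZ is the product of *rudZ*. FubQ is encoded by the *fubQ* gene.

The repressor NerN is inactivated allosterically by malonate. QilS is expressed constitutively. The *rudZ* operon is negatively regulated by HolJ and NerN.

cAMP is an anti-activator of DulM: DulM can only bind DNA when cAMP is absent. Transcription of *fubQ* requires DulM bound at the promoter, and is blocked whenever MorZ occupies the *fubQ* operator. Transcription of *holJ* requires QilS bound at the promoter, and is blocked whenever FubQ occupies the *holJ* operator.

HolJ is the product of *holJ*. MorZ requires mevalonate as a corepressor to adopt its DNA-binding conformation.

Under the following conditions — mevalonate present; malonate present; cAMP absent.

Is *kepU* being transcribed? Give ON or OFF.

Mevalonate is present, so MorZ is active.
cAMP is absent, so DulM is active.
With repressor MorZ bound, *fubQ* is not transcribed.
So FubQ is not produced.
QilS is produced constitutively and is active.
No repressor is bound and QilS is active, so *holJ* is transcribed.
So HolJ is produced and active.
Malonate is present, so NerN is inactive.
With repressor HolJ bound, *rudZ* is not transcribed.
So RudZ is not produced.
With no repressor bound, *kepU* is transcribed.

ON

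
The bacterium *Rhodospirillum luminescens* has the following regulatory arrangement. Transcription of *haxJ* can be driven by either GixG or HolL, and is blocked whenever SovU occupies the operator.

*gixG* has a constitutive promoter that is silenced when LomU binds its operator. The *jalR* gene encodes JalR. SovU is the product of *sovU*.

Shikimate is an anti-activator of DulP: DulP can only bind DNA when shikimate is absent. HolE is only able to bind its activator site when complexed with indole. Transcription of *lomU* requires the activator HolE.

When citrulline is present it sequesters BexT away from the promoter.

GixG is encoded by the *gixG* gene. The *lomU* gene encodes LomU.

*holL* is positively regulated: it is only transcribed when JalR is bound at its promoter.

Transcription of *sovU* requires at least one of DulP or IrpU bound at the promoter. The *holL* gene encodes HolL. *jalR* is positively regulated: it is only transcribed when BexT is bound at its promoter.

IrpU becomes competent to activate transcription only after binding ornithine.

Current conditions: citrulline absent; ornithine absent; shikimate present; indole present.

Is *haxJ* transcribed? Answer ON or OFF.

ON

Shikimate is present, so DulP is inactive.
Ornithine is absent, so IrpU is inactive.
No activator is available at the *sovU* promoter, so *sovU* is not transcribed.
So SovU is not produced.
Indole is present, so HolE is active.
No repressor is bound and HolE is active, so *lomU* is transcribed.
So LomU is produced and active.
With repressor LomU bound, *gixG* is not transcribed.
So GixG is not produced.
Citrulline is absent, so BexT is active.
No repressor is bound and BexT is active, so *jalR* is transcribed.
So JalR is produced and active.
No repressor is bound and JalR is active, so *holL* is transcribed.
So HolL is produced and active.
Activator HolL is present, so *haxJ* is transcribed.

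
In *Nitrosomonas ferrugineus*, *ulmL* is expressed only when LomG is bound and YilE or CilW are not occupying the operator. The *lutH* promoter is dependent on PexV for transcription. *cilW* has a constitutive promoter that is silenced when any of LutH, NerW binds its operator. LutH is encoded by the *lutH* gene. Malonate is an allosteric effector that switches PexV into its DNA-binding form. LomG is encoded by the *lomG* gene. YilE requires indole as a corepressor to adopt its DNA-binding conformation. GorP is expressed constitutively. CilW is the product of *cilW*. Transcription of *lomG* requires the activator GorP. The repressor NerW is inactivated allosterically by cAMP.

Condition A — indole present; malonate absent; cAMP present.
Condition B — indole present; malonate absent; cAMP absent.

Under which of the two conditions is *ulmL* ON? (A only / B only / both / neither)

neither

Condition A:
Indole is present, so YilE is active.
Malonate is absent, so PexV is inactive.
Required activator PexV is absent, so *lutH* is not transcribed.
So LutH is not produced.
cAMP is present, so NerW is inactive.
With no repressor bound, *cilW* is transcribed.
So CilW is produced and active.
GorP is produced constitutively and is active.
No repressor is bound and GorP is active, so *lomG* is transcribed.
So LomG is produced and active.
With repressor YilE bound, *ulmL* is not transcribed.
→ *ulmL* is OFF in A.
Condition B:
Indole is present, so YilE is active.
Malonate is absent, so PexV is inactive.
Required activator PexV is absent, so *lutH* is not transcribed.
So LutH is not produced.
cAMP is absent, so NerW is active.
With repressor NerW bound, *cilW* is not transcribed.
So CilW is not produced.
GorP is produced constitutively and is active.
No repressor is bound and GorP is active, so *lomG* is transcribed.
So LomG is produced and active.
With repressor YilE bound, *ulmL* is not transcribed.
→ *ulmL* is OFF in B.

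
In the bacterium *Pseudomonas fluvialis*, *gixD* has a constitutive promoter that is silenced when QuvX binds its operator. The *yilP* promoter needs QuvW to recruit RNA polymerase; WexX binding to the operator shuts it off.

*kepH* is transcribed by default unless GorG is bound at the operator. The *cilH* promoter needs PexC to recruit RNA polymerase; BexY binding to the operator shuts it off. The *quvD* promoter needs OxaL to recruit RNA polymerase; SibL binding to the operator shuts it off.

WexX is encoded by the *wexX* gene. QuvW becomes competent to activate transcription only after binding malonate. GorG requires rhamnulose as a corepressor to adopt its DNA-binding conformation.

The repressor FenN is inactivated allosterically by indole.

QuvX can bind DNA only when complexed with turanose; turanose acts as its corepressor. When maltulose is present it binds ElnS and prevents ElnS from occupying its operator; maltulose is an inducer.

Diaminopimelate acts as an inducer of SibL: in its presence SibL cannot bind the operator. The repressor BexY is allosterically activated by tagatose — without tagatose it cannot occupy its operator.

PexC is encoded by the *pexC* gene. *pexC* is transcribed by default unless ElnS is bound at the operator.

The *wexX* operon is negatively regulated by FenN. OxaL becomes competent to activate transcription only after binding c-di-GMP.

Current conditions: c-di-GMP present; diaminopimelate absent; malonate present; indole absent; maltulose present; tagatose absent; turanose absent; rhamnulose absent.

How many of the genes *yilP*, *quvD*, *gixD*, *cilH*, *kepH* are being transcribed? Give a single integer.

4

Malonate is present, so QuvW is active.
Indole is absent, so FenN is active.
With repressor FenN bound, *wexX* is not transcribed.
So WexX is not produced.
No repressor is bound and QuvW is active, so *yilP* is transcribed.
→ *yilP* is ON.
c-di-GMP is present, so OxaL is active.
Diaminopimelate is absent, so SibL is active.
With repressor SibL bound, *quvD* is not transcribed.
→ *quvD* is OFF.
Turanose is absent, so QuvX is inactive.
With no repressor bound, *gixD* is transcribed.
→ *gixD* is ON.
Maltulose is present, so ElnS is inactive.
With no repressor bound, *pexC* is transcribed.
So PexC is produced and active.
Tagatose is absent, so BexY is inactive.
No repressor is bound and PexC is active, so *cilH* is transcribed.
→ *cilH* is ON.
Rhamnulose is absent, so GorG is inactive.
With no repressor bound, *kepH* is transcribed.
→ *kepH* is ON.
4 of the 5 genes are transcribed.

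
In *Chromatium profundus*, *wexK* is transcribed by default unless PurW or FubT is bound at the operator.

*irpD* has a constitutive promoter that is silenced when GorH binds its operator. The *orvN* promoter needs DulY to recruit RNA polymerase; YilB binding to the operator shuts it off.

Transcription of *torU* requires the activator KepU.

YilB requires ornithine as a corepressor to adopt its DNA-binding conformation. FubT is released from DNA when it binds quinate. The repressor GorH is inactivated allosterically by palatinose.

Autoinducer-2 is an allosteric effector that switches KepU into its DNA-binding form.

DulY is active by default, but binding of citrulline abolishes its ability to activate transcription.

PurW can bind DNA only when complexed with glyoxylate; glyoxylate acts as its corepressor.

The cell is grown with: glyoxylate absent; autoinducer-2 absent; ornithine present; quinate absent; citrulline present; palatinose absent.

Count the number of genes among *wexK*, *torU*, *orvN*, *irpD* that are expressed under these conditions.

0

Glyoxylate is absent, so PurW is inactive.
Quinate is absent, so FubT is active.
With repressor FubT bound, *wexK* is not transcribed.
→ *wexK* is OFF.
Autoinducer-2 is absent, so KepU is inactive.
Required activator KepU is absent, so *torU* is not transcribed.
→ *torU* is OFF.
Citrulline is present, so DulY is inactive.
Ornithine is present, so YilB is active.
With repressor YilB bound, *orvN* is not transcribed.
→ *orvN* is OFF.
Palatinose is absent, so GorH is active.
With repressor GorH bound, *irpD* is not transcribed.
→ *irpD* is OFF.
0 of the 4 genes are transcribed.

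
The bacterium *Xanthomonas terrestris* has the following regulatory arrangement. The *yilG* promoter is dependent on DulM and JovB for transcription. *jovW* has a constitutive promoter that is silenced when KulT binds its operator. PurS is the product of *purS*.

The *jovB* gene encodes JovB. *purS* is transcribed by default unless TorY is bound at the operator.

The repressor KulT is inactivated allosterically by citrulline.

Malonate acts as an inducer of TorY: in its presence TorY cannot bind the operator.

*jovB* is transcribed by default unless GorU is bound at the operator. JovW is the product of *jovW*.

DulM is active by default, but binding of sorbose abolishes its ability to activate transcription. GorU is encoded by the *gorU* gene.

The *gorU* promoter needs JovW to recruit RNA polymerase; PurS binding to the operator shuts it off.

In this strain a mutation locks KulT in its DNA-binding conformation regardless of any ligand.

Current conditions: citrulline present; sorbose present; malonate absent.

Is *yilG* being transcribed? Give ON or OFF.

Sorbose is present, so DulM is inactive.
Malonate is absent, so TorY is active.
With repressor TorY bound, *purS* is not transcribed.
So PurS is not produced.
KulT is constitutively active in this strain.
With repressor KulT bound, *jovW* is not transcribed.
So JovW is not produced.
Required activator JovW is absent, so *gorU* is not transcribed.
So GorU is not produced.
With no repressor bound, *jovB* is transcribed.
So JovB is produced and active.
Required activator DulM is absent, so *yilG* is not transcribed.

OFF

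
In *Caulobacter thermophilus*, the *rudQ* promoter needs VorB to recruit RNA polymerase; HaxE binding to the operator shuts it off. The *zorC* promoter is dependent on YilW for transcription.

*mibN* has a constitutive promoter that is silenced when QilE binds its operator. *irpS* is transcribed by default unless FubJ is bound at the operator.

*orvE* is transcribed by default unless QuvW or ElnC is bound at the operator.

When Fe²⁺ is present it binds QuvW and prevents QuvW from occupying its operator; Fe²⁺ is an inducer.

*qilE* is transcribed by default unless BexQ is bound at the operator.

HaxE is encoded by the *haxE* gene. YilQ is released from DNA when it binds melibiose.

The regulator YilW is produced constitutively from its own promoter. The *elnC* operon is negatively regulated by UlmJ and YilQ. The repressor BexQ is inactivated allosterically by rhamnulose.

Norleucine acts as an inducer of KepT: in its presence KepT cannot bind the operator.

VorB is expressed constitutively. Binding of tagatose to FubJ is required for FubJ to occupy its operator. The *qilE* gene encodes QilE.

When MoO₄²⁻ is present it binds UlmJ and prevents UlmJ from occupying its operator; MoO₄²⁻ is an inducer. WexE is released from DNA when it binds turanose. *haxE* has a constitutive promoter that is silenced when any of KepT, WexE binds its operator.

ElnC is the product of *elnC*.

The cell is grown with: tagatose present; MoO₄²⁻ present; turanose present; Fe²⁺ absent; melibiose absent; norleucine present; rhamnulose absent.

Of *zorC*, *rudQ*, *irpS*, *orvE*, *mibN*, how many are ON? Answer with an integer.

2

YilW is produced constitutively and is active.
No repressor is bound and YilW is active, so *zorC* is transcribed.
→ *zorC* is ON.
VorB is produced constitutively and is active.
Norleucine is present, so KepT is inactive.
Turanose is present, so WexE is inactive.
With no repressor bound, *haxE* is transcribed.
So HaxE is produced and active.
With repressor HaxE bound, *rudQ* is not transcribed.
→ *rudQ* is OFF.
Tagatose is present, so FubJ is active.
With repressor FubJ bound, *irpS* is not transcribed.
→ *irpS* is OFF.
Fe²⁺ is absent, so QuvW is active.
MoO₄²⁻ is present, so UlmJ is inactive.
Melibiose is absent, so YilQ is active.
With repressor YilQ bound, *elnC* is not transcribed.
So ElnC is not produced.
With repressor QuvW bound, *orvE* is not transcribed.
→ *orvE* is OFF.
Rhamnulose is absent, so BexQ is active.
With repressor BexQ bound, *qilE* is not transcribed.
So QilE is not produced.
With no repressor bound, *mibN* is transcribed.
→ *mibN* is ON.
2 of the 5 genes are transcribed.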